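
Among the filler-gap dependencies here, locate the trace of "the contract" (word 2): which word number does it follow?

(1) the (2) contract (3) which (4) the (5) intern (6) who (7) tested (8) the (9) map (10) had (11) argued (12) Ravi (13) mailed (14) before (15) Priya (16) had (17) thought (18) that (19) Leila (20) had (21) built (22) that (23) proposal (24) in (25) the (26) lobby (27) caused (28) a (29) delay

The displaced element is "the contract" (word 2).
It is linked across 1 clause boundary (Ø).
It functions as the direct object of "mailed", so the gap sits immediately after word 13 ("mailed").
Base order: The intern who tested the map had argued Ravi mailed the contract before Priya had thought that Leila had built that proposal in the lobby.

13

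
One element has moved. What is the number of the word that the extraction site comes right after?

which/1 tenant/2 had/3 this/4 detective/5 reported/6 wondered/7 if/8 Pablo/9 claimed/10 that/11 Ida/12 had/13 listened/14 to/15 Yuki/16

The displaced element is "which tenant" (word 2).
It is linked across 1 clause boundary (Ø).
It functions as the subject of "wondered", so the gap sits immediately after word 6 ("reported").
Base order: This detective had reported that which tenant wondered if Pablo claimed that Ida had listened to Yuki.

6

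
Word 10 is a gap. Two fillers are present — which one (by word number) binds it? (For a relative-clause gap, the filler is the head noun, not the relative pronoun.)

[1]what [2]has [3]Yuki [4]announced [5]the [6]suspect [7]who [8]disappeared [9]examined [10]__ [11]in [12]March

1

The marked gap is the direct object of "examined".
Its filler is the fronted wh-phrase "what", at word 1.
(The other dependency links word 6 to a gap after word 7.)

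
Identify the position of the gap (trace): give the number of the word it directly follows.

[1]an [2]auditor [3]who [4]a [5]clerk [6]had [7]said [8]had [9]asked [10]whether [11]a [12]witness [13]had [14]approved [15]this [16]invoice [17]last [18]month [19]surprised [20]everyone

7

The displaced element is "an auditor" (word 2).
It is linked across 1 clause boundary (Ø).
It functions as the subject of "asked", so the gap sits immediately after word 7 ("said").
Base order: A clerk had said that an auditor had asked whether a witness had approved this invoice last month.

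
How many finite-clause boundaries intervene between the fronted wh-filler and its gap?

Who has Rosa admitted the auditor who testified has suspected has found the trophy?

"who" is extracted from the subject of "found".
Boundaries crossed, outermost first: [Ø], [Ø] — 2 in total.

2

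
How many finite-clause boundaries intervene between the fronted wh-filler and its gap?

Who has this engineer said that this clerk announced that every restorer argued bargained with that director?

"who" is extracted from the subject of "bargained".
Boundaries crossed, outermost first: [that], [that], [Ø] — 3 in total.

3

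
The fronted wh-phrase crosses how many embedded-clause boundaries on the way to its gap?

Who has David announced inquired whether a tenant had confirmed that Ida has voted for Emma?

1

"who" is extracted from the subject of "inquired".
Boundaries crossed, outermost first: [Ø] — 1 in total.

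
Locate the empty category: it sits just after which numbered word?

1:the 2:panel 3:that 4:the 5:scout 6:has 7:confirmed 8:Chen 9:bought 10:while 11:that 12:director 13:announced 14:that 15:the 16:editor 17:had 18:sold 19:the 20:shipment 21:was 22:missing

9

The displaced element is "the panel" (word 2).
It is linked across 1 clause boundary (Ø).
It functions as the direct object of "bought", so the gap sits immediately after word 9 ("bought").
Base order: The scout has confirmed Chen bought the panel while that director announced that the editor had sold the shipment.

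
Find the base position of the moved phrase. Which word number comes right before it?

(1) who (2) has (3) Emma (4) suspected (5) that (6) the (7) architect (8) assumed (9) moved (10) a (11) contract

The displaced element is "who" (word 1).
It is linked across 2 clause boundaries (that → Ø).
It functions as the subject of "moved", so the gap sits immediately after word 8 ("assumed").
Base order: Emma has suspected that the architect assumed that who moved a contract.

8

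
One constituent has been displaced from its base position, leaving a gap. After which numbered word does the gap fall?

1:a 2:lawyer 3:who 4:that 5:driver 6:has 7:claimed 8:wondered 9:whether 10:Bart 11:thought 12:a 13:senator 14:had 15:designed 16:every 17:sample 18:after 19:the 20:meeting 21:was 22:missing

7

The displaced element is "a lawyer" (word 2).
It is linked across 1 clause boundary (Ø).
It functions as the subject of "wondered", so the gap sits immediately after word 7 ("claimed").
Base order: That driver has claimed a lawyer wondered whether Bart thought a senator had designed every sample after the meeting.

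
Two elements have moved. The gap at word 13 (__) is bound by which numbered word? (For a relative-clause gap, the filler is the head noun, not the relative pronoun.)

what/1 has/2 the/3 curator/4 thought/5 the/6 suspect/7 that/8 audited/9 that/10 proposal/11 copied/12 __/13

The marked gap is the direct object of "copied".
Its filler is the fronted wh-phrase "what", at word 1.
(The other dependency links word 7 to a gap after word 8.)

1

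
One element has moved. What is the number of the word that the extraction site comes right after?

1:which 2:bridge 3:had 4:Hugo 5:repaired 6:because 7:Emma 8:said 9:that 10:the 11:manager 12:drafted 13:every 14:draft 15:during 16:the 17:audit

5

The displaced element is "which bridge" (word 2).
It functions as the direct object of "repaired", so the gap sits immediately after word 5 ("repaired").
Base order: Hugo had repaired which bridge because Emma said that the manager drafted every draft during the audit.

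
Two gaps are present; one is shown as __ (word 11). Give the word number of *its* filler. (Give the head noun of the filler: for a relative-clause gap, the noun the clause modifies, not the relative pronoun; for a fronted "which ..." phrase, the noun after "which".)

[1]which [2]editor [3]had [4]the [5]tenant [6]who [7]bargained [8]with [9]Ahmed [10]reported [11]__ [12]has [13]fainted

2

The marked gap is the subject of "fainted".
Its filler is the fronted wh-phrase "which editor", at word 2.
(The other dependency links word 5 to a gap after word 6.)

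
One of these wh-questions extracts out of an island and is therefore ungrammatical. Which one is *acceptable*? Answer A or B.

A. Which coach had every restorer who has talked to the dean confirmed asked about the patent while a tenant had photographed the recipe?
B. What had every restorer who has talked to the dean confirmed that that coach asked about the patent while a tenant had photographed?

In B, the wh-phrase is extracted from inside an adjunct island (introduced by "while"), which blocks movement.
In A, the extraction path crosses only that-complement boundaries, which are transparent.
So A is grammatical.

A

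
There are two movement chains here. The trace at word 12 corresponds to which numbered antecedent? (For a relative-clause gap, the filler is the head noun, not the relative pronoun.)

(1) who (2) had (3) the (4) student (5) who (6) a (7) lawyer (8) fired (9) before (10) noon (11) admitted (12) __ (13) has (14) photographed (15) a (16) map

The marked gap is the subject of "photographed".
Its filler is the fronted wh-phrase "who", at word 1.
(The other dependency links word 4 to a gap after word 8.)

1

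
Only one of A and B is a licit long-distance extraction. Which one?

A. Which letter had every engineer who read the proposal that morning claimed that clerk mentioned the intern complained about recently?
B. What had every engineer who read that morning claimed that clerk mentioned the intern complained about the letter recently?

In B, the wh-phrase is extracted from inside a complex-NP island (relative clause) (introduced by "who"), which blocks movement.
In A, the extraction path crosses only that-complement boundaries, which are transparent.
So A is grammatical.

A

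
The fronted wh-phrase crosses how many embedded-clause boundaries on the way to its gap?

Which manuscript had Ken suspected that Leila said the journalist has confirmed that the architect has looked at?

3

"which manuscript" is extracted from the PP object of "looked".
Boundaries crossed, outermost first: [that], [Ø], [that] — 3 in total.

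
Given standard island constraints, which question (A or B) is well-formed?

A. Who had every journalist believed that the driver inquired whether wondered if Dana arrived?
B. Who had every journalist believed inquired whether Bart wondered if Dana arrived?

In A, the wh-phrase is extracted from inside a wh-island (introduced by "whether"), which blocks movement.
In B, the extraction path crosses only that-complement boundaries, which are transparent.
So B is grammatical.

B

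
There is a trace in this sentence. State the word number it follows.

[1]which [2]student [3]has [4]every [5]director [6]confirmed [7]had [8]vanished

The displaced element is "which student" (word 2).
It is linked across 1 clause boundary (Ø).
It functions as the subject of "vanished", so the gap sits immediately after word 6 ("confirmed").
Base order: Every director has confirmed which student had vanished.

6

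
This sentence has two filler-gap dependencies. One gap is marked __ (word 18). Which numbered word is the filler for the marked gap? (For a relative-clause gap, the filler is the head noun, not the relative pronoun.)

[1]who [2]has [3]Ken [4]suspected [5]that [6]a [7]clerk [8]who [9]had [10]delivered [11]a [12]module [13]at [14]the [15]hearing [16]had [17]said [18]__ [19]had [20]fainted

The marked gap is the subject of "fainted".
Its filler is the fronted wh-phrase "who", at word 1.
(The other dependency links word 7 to a gap after word 8.)

1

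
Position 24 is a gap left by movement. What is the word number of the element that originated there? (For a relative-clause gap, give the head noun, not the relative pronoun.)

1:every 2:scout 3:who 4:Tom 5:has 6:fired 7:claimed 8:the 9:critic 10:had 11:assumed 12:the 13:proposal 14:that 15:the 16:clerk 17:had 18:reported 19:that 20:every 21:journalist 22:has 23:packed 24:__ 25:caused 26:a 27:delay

13

The gap at 24 is the object of "packed", inside a relative clause.
The relative pronoun is "that" (word 14); it is bound by the head noun immediately before it.
Its filler is the head noun "proposal", at word 13.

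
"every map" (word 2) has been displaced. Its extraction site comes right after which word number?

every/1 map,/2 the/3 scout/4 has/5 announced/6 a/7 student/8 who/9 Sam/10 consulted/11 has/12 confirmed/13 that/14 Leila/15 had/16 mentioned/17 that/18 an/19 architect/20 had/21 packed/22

The displaced element is "every map" (word 2).
It is linked across 3 clause boundaries (Ø → that → that).
It functions as the direct object of "packed", so the gap sits immediately after word 22 ("packed").
Base order: The scout has announced a student who Sam consulted has confirmed that Leila had mentioned that an architect had packed every map.

22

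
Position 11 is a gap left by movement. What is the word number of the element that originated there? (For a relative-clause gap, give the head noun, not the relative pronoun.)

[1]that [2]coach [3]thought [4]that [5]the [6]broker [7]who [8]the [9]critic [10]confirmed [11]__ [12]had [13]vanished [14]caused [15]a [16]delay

The gap at 11 is the subject of "vanished", inside a relative clause.
The relative pronoun is "who" (word 7); it is bound by the head noun immediately before it.
Its filler is the head noun "broker", at word 6.

6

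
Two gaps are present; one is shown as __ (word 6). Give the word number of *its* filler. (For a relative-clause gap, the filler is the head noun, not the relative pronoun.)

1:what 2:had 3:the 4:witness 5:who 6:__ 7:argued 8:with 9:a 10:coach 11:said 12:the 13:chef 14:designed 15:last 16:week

4

The marked gap is inside the relative clause, the subject of "argued".
Its filler is the head noun "witness" (via "who"), at word 4.
(The other dependency links word 1 to a gap after word 14.)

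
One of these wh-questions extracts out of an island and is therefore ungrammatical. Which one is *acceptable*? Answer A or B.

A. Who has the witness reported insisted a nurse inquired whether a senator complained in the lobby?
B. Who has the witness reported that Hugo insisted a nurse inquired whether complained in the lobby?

A

In B, the wh-phrase is extracted from inside a wh-island (introduced by "whether"), which blocks movement.
In A, the extraction path crosses only that-complement boundaries, which are transparent.
So A is grammatical.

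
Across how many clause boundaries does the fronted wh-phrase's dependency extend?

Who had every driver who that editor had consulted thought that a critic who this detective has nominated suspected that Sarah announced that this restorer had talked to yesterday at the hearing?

"who" is extracted from the PP object of "talked".
Boundaries crossed, outermost first: [that], [that], [that] — 3 in total.

3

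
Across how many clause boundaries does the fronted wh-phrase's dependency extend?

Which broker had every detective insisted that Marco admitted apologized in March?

2

"which broker" is extracted from the subject of "apologized".
Boundaries crossed, outermost first: [that], [Ø] — 2 in total.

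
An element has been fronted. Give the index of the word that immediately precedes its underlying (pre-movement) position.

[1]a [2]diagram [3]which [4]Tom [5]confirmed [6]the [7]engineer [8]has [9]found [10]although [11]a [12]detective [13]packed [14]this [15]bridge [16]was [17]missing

The displaced element is "a diagram" (word 2).
It is linked across 1 clause boundary (Ø).
It functions as the direct object of "found", so the gap sits immediately after word 9 ("found").
Base order: Tom confirmed the engineer has found a diagram although a detective packed this bridge.

9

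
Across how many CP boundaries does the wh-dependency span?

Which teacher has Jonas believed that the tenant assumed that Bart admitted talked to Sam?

3

"which teacher" is extracted from the subject of "talked".
Boundaries crossed, outermost first: [that], [that], [Ø] — 3 in total.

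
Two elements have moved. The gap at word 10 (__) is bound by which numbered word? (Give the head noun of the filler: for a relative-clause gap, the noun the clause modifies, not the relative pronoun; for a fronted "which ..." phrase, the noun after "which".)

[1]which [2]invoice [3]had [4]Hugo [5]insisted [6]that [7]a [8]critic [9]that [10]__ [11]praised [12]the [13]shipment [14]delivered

8

The marked gap is inside the relative clause, the subject of "praised".
Its filler is the head noun "critic" (via "that"), at word 8.
(The other dependency links word 2 to a gap after word 14.)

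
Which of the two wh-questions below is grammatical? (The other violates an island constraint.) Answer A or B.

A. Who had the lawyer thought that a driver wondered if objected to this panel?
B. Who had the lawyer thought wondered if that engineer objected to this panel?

In A, the wh-phrase is extracted from inside a wh-island (introduced by "if"), which blocks movement.
In B, the extraction path crosses only that-complement boundaries, which are transparent.
So B is grammatical.

B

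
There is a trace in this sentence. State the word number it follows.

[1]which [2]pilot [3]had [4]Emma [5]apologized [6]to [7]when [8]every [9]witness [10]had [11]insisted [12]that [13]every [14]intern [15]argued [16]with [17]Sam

6

The displaced element is "which pilot" (word 2).
It functions as the object of the preposition "to" of "apologized", so the gap sits immediately after word 6 ("to").
Base order: Emma had apologized to which pilot when every witness had insisted that every intern argued with Sam.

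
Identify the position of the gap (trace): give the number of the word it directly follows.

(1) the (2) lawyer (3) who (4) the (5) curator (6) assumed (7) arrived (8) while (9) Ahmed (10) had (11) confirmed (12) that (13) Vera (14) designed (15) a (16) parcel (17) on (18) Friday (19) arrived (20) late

The displaced element is "the lawyer" (word 2).
It is linked across 1 clause boundary (Ø).
It functions as the subject of "arrived", so the gap sits immediately after word 6 ("assumed").
Base order: The curator assumed the lawyer arrived while Ahmed had confirmed that Vera designed a parcel on Friday.

6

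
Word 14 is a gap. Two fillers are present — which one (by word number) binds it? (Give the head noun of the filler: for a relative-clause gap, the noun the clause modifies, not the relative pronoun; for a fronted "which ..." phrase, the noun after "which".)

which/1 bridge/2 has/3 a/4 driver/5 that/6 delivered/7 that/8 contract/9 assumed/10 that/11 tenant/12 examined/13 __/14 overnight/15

2

The marked gap is the direct object of "examined".
Its filler is the fronted wh-phrase "which bridge", at word 2.
(The other dependency links word 5 to a gap after word 6.)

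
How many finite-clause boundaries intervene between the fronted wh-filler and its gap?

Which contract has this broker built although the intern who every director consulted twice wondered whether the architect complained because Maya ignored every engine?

0

"which contract" originates inside the matrix clause — no clause boundary is crossed.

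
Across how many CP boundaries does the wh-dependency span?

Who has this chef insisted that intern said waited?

2

"who" is extracted from the subject of "waited".
Boundaries crossed, outermost first: [Ø], [Ø] — 2 in total.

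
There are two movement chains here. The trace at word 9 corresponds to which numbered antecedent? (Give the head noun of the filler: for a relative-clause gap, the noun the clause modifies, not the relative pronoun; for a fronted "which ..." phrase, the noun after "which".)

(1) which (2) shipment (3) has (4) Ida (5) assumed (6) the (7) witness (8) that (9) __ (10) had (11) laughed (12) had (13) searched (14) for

7

The marked gap is inside the relative clause, the subject of "laughed".
Its filler is the head noun "witness" (via "that"), at word 7.
(The other dependency links word 2 to a gap after word 14.)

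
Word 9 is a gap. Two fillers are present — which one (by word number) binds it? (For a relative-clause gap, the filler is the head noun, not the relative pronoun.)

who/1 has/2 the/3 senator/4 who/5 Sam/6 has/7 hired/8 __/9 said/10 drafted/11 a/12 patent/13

The marked gap is inside the relative clause, the direct object of "hired".
Its filler is the head noun "senator" (via "who"), at word 4.
(The other dependency links word 1 to a gap after word 10.)

4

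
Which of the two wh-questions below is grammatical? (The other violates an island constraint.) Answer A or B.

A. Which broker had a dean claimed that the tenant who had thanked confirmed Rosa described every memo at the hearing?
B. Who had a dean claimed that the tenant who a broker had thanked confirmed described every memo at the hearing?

In A, the wh-phrase is extracted from inside a complex-NP island (relative clause) (introduced by "who"), which blocks movement.
In B, the extraction path crosses only that-complement boundaries, which are transparent.
So B is grammatical.

B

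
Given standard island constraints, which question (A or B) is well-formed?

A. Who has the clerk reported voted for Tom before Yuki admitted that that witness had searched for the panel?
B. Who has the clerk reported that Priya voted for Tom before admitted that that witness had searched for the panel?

A

In B, the wh-phrase is extracted from inside an adjunct island (introduced by "before"), which blocks movement.
In A, the extraction path crosses only that-complement boundaries, which are transparent.
So A is grammatical.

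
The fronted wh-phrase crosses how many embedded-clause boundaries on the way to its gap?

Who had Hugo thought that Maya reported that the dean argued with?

"who" is extracted from the PP object of "argued".
Boundaries crossed, outermost first: [that], [that] — 2 in total.

2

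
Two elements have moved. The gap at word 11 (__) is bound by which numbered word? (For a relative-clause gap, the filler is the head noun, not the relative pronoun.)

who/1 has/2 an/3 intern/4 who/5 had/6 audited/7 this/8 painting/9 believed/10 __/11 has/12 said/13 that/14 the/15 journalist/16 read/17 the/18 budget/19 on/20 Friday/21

The marked gap is the subject of "said".
Its filler is the fronted wh-phrase "who", at word 1.
(The other dependency links word 4 to a gap after word 5.)

1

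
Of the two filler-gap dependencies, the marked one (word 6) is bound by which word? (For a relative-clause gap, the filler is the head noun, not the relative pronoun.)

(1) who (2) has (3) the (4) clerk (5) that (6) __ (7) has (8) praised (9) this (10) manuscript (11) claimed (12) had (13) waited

4

The marked gap is inside the relative clause, the subject of "praised".
Its filler is the head noun "clerk" (via "that"), at word 4.
(The other dependency links word 1 to a gap after word 11.)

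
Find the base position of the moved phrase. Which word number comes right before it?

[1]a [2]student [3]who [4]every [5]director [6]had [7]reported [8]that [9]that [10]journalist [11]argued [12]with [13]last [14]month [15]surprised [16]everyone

12

The displaced element is "a student" (word 2).
It is linked across 1 clause boundary (that).
It functions as the object of the preposition "with" of "argued", so the gap sits immediately after word 12 ("with").
Base order: Every director had reported that that journalist argued with a student last month.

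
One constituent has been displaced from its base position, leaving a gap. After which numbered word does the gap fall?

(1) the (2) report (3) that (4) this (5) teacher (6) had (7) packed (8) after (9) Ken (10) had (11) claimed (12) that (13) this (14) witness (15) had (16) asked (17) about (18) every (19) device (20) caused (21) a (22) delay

The displaced element is "the report" (word 2).
It functions as the direct object of "packed", so the gap sits immediately after word 7 ("packed").
Base order: This teacher had packed the report after Ken had claimed that this witness had asked about every device.

7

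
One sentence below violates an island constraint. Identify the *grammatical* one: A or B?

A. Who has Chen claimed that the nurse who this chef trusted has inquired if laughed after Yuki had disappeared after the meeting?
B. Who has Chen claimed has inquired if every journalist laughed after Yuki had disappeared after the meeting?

B

In A, the wh-phrase is extracted from inside a wh-island (introduced by "if"), which blocks movement.
In B, the extraction path crosses only that-complement boundaries, which are transparent.
So B is grammatical.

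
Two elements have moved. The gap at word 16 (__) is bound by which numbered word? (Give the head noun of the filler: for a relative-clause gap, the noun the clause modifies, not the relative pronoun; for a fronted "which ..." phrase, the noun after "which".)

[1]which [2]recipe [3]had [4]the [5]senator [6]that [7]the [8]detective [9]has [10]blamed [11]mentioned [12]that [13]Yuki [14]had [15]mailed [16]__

The marked gap is the direct object of "mailed".
Its filler is the fronted wh-phrase "which recipe", at word 2.
(The other dependency links word 5 to a gap after word 10.)

2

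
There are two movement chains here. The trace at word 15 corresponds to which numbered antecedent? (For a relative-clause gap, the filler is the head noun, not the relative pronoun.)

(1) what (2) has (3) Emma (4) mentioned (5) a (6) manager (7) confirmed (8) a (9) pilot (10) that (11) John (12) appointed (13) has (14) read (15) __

The marked gap is the direct object of "read".
Its filler is the fronted wh-phrase "what", at word 1.
(The other dependency links word 9 to a gap after word 12.)

1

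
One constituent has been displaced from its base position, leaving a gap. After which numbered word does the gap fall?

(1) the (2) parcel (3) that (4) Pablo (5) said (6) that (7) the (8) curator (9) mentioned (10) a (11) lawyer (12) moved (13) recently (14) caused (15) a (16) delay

12

The displaced element is "the parcel" (word 2).
It is linked across 2 clause boundaries (that → Ø).
It functions as the direct object of "moved", so the gap sits immediately after word 12 ("moved").
Base order: Pablo said that the curator mentioned a lawyer moved the parcel recently.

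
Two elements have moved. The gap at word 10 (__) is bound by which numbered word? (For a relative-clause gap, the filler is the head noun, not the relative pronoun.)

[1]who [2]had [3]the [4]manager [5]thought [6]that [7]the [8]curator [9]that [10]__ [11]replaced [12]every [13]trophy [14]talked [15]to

8

The marked gap is inside the relative clause, the subject of "replaced".
Its filler is the head noun "curator" (via "that"), at word 8.
(The other dependency links word 1 to a gap after word 15.)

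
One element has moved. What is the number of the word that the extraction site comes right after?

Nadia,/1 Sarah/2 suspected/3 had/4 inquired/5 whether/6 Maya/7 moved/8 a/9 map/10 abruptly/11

The displaced element is "Nadia" (word 1).
It is linked across 1 clause boundary (Ø).
It functions as the subject of "inquired", so the gap sits immediately after word 3 ("suspected").
Base order: Sarah suspected that Nadia had inquired whether Maya moved a map abruptly.

3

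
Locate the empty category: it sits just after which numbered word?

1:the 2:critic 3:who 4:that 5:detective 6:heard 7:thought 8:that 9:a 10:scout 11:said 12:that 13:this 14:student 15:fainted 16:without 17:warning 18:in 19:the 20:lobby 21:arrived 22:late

6

The displaced element is "the critic" (word 2).
It is linked across 1 clause boundary (Ø).
It functions as the subject of "thought", so the gap sits immediately after word 6 ("heard").
Base order: That detective heard that the critic thought that a scout said that this student fainted without warning in the lobby.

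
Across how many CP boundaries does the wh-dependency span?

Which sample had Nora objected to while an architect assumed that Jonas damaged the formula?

"which sample" originates inside the matrix clause — no clause boundary is crossed.

0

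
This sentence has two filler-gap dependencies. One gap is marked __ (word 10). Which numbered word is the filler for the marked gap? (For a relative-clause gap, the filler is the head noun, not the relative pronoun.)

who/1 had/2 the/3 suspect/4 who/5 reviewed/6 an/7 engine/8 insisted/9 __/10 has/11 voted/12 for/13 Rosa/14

1

The marked gap is the subject of "voted".
Its filler is the fronted wh-phrase "who", at word 1.
(The other dependency links word 4 to a gap after word 5.)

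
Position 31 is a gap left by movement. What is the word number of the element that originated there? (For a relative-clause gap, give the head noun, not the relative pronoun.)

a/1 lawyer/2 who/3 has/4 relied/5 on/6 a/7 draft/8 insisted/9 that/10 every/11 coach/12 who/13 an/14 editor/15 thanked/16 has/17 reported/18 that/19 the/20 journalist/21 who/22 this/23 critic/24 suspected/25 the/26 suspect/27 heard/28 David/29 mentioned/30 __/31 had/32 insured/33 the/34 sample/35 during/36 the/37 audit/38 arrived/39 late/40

The gap at 31 is the subject of "insured", inside a relative clause.
The relative pronoun is "who" (word 22); it is bound by the head noun immediately before it.
Its filler is the head noun "journalist", at word 21.

21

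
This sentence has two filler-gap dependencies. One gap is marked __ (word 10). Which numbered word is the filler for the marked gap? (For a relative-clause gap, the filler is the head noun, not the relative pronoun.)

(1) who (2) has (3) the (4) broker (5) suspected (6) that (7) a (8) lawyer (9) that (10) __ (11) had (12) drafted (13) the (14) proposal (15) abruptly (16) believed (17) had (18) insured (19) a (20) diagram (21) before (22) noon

The marked gap is inside the relative clause, the subject of "drafted".
Its filler is the head noun "lawyer" (via "that"), at word 8.
(The other dependency links word 1 to a gap after word 16.)

8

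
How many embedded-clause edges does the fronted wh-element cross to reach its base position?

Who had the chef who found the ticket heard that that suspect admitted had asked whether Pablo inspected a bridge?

"who" is extracted from the subject of "asked".
Boundaries crossed, outermost first: [that], [Ø] — 2 in total.

2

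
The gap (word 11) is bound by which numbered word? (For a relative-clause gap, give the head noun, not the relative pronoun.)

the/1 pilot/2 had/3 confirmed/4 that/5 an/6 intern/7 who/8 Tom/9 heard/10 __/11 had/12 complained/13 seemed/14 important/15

The gap at 11 is the subject of "complained", inside a relative clause.
The relative pronoun is "who" (word 8); it is bound by the head noun immediately before it.
Its filler is the head noun "intern", at word 7.

7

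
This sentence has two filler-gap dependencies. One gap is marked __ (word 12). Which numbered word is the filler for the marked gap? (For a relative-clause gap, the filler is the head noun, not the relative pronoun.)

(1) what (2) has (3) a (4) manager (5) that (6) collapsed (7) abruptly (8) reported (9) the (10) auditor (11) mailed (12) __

1

The marked gap is the direct object of "mailed".
Its filler is the fronted wh-phrase "what", at word 1.
(The other dependency links word 4 to a gap after word 5.)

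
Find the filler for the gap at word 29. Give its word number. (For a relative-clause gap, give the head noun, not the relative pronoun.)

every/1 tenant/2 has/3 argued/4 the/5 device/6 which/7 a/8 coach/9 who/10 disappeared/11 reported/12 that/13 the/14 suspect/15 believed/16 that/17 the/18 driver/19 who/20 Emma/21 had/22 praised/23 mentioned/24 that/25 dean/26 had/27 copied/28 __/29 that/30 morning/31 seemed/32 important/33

The gap at 29 is the object of "copied", inside a relative clause.
The relative pronoun is "which" (word 7); it is bound by the head noun immediately before it.
Its filler is the head noun "device", at word 6.

6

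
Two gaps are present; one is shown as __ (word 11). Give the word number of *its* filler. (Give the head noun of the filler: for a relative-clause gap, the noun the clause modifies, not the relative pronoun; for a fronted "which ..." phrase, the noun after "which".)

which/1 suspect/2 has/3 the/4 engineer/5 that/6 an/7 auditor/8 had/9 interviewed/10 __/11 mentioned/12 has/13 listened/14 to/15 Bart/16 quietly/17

The marked gap is inside the relative clause, the direct object of "interviewed".
Its filler is the head noun "engineer" (via "that"), at word 5.
(The other dependency links word 2 to a gap after word 12.)

5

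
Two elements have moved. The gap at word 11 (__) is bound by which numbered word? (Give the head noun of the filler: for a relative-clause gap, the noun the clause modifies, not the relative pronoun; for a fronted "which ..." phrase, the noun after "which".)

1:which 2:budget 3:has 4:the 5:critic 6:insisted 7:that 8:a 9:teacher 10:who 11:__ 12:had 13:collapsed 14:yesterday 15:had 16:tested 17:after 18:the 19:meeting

9

The marked gap is inside the relative clause, the subject of "collapsed".
Its filler is the head noun "teacher" (via "who"), at word 9.
(The other dependency links word 2 to a gap after word 16.)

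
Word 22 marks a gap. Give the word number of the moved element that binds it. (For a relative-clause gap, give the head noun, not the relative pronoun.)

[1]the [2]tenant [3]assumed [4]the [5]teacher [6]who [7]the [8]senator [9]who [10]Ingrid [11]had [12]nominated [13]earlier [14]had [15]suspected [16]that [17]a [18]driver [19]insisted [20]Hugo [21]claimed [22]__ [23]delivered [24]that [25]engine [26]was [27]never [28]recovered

The gap at 22 is the subject of "delivered", inside a relative clause.
The relative pronoun is "who" (word 6); it is bound by the head noun immediately before it.
Its filler is the head noun "teacher", at word 5.

5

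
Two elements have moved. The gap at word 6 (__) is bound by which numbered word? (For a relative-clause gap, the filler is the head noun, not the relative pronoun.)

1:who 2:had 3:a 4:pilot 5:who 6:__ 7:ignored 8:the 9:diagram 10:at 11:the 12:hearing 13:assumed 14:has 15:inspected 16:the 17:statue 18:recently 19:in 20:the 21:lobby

The marked gap is inside the relative clause, the subject of "ignored".
Its filler is the head noun "pilot" (via "who"), at word 4.
(The other dependency links word 1 to a gap after word 13.)

4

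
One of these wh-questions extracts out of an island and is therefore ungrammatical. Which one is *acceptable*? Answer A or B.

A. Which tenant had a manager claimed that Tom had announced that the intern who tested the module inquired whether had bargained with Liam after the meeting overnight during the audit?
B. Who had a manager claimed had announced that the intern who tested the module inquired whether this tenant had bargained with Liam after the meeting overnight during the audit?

In A, the wh-phrase is extracted from inside a wh-island (introduced by "whether"), which blocks movement.
In B, the extraction path crosses only that-complement boundaries, which are transparent.
So B is grammatical.

B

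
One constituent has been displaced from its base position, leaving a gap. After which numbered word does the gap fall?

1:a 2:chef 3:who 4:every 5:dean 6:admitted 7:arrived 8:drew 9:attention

The displaced element is "a chef" (word 2).
It is linked across 1 clause boundary (Ø).
It functions as the subject of "arrived", so the gap sits immediately after word 6 ("admitted").
Base order: Every dean admitted that a chef arrived.

6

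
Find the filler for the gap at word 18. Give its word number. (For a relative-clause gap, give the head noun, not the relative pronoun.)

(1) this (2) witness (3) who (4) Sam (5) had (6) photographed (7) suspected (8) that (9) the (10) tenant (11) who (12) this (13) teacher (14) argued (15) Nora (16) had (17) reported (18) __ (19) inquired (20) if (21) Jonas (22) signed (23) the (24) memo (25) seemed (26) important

The gap at 18 is the subject of "inquired", inside a relative clause.
The relative pronoun is "who" (word 11); it is bound by the head noun immediately before it.
Its filler is the head noun "tenant", at word 10.

10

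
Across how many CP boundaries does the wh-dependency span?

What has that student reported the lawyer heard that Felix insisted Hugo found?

"what" is extracted from the object of "found".
Boundaries crossed, outermost first: [Ø], [that], [Ø] — 3 in total.

3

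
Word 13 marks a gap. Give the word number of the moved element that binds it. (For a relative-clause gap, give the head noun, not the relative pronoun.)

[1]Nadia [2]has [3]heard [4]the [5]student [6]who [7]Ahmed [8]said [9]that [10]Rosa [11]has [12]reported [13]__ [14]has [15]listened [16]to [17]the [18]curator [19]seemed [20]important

The gap at 13 is the subject of "listened", inside a relative clause.
The relative pronoun is "who" (word 6); it is bound by the head noun immediately before it.
Its filler is the head noun "student", at word 5.

5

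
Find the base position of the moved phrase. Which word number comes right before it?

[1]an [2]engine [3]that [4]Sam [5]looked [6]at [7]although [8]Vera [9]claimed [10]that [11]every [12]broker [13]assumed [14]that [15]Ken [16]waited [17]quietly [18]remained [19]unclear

6

The displaced element is "an engine" (word 2).
It functions as the object of the preposition "at" of "looked", so the gap sits immediately after word 6 ("at").
Base order: Sam looked at an engine although Vera claimed that every broker assumed that Ken waited quietly.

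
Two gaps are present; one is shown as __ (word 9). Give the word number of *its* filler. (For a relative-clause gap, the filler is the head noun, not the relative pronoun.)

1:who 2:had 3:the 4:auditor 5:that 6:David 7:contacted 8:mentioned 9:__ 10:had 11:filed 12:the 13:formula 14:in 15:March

The marked gap is the subject of "filed".
Its filler is the fronted wh-phrase "who", at word 1.
(The other dependency links word 4 to a gap after word 7.)

1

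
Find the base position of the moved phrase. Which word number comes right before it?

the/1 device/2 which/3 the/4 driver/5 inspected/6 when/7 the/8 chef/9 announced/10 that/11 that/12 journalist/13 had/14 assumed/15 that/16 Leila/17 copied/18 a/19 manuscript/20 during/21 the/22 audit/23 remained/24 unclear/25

6

The displaced element is "the device" (word 2).
It functions as the direct object of "inspected", so the gap sits immediately after word 6 ("inspected").
Base order: The driver inspected the device when the chef announced that that journalist had assumed that Leila copied a manuscript during the audit.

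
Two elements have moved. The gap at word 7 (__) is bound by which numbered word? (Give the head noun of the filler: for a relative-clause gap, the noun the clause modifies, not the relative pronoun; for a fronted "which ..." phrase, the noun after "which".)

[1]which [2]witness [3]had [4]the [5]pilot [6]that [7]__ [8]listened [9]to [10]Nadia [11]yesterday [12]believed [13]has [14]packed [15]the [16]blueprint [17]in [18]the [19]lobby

5

The marked gap is inside the relative clause, the subject of "listened".
Its filler is the head noun "pilot" (via "that"), at word 5.
(The other dependency links word 2 to a gap after word 12.)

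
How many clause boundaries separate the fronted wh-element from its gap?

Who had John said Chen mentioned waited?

2

"who" is extracted from the subject of "waited".
Boundaries crossed, outermost first: [Ø], [Ø] — 2 in total.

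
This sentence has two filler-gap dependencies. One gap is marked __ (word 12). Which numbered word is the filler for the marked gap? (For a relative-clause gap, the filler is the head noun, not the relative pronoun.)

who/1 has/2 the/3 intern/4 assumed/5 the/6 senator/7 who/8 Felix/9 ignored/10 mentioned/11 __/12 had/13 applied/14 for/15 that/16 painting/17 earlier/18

1

The marked gap is the subject of "applied".
Its filler is the fronted wh-phrase "who", at word 1.
(The other dependency links word 7 to a gap after word 10.)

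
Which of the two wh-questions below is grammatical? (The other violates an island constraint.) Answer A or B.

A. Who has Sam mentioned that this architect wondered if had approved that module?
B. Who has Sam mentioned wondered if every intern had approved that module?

In A, the wh-phrase is extracted from inside a wh-island (introduced by "if"), which blocks movement.
In B, the extraction path crosses only that-complement boundaries, which are transparent.
So B is grammatical.

B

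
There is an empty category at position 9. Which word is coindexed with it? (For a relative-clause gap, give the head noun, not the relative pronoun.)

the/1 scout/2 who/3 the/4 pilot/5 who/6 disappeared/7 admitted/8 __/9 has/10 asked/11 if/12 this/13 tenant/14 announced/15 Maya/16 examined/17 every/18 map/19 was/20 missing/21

2

The gap at 9 is the subject of "asked", inside a relative clause.
The relative pronoun is "who" (word 3); it is bound by the head noun immediately before it.
Its filler is the head noun "scout", at word 2.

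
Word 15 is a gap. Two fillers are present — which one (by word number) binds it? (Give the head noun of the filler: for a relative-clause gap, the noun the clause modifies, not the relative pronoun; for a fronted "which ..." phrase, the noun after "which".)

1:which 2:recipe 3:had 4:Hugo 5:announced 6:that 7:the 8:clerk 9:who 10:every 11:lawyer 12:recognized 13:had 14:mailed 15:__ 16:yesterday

The marked gap is the direct object of "mailed".
Its filler is the fronted wh-phrase "which recipe", at word 2.
(The other dependency links word 8 to a gap after word 12.)

2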